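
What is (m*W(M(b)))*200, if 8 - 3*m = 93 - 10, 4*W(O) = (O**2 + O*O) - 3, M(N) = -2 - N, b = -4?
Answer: -6250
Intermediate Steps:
W(O) = -3/4 + O**2/2 (W(O) = ((O**2 + O*O) - 3)/4 = ((O**2 + O**2) - 3)/4 = (2*O**2 - 3)/4 = (-3 + 2*O**2)/4 = -3/4 + O**2/2)
m = -25 (m = 8/3 - (93 - 10)/3 = 8/3 - 1/3*83 = 8/3 - 83/3 = -25)
(m*W(M(b)))*200 = -25*(-3/4 + (-2 - 1*(-4))**2/2)*200 = -25*(-3/4 + (-2 + 4)**2/2)*200 = -25*(-3/4 + (1/2)*2**2)*200 = -25*(-3/4 + (1/2)*4)*200 = -25*(-3/4 + 2)*200 = -25*5/4*200 = -125/4*200 = -6250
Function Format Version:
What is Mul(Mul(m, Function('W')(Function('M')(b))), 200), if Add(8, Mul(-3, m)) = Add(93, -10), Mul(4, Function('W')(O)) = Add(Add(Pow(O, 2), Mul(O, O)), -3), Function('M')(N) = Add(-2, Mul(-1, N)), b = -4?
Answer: -6250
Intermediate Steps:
Function('W')(O) = Add(Rational(-3, 4), Mul(Rational(1, 2), Pow(O, 2))) (Function('W')(O) = Mul(Rational(1, 4), Add(Add(Pow(O, 2), Mul(O, O)), -3)) = Mul(Rational(1, 4), Add(Add(Pow(O, 2), Pow(O, 2)), -3)) = Mul(Rational(1, 4), Add(Mul(2, Pow(O, 2)), -3)) = Mul(Rational(1, 4), Add(-3, Mul(2, Pow(O, 2)))) = Add(Rational(-3, 4), Mul(Rational(1, 2), Pow(O, 2))))
m = -25 (m = Add(Rational(8, 3), Mul(Rational(-1, 3), Add(93, -10))) = Add(Rational(8, 3), Mul(Rational(-1, 3), 83)) = Add(Rational(8, 3), Rational(-83, 3)) = -25)
Mul(Mul(m, Function('W')(Function('M')(b))), 200) = Mul(Mul(-25, Add(Rational(-3, 4), Mul(Rational(1, 2), Pow(Add(-2, Mul(-1, -4)), 2)))), 200) = Mul(Mul(-25, Add(Rational(-3, 4), Mul(Rational(1, 2), Pow(Add(-2, 4), 2)))), 200) = Mul(Mul(-25, Add(Rational(-3, 4), Mul(Rational(1, 2), Pow(2, 2)))), 200) = Mul(Mul(-25, Add(Rational(-3, 4), Mul(Rational(1, 2), 4))), 200) = Mul(Mul(-25, Add(Rational(-3, 4), 2)), 200) = Mul(Mul(-25, Rational(5, 4)), 200) = Mul(Rational(-125, 4), 200) = -6250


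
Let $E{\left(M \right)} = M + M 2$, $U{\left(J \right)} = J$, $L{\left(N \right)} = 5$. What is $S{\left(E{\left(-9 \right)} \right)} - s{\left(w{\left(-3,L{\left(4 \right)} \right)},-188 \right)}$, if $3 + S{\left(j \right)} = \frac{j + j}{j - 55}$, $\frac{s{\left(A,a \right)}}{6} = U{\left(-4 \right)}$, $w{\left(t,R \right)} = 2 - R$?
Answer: $\frac{888}{41} \approx 21.659$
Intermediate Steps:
$E{\left(M \right)} = 3 M$ ($E{\left(M \right)} = M + 2 M = 3 M$)
$s{\left(A,a \right)} = -24$ ($s{\left(A,a \right)} = 6 \left(-4\right) = -24$)
$S{\left(j \right)} = -3 + \frac{2 j}{-55 + j}$ ($S{\left(j \right)} = -3 + \frac{j + j}{j - 55} = -3 + \frac{2 j}{-55 + j}$)
$S{\left(E{\left(-9 \right)} \right)} - s{\left(w{\left(-3,L{\left(4 \right)} \right)},-188 \right)} = \frac{165 - 3 \left(-9\right)}{-55 + 3 \left(-9\right)} - -24 = \frac{165 - -27}{-55 - 27} + 24 = \frac{165 + 27}{-82} + 24 = \left(- \frac{1}{82}\right) 192 + 24 = - \frac{96}{41} + 24 = \frac{888}{41}$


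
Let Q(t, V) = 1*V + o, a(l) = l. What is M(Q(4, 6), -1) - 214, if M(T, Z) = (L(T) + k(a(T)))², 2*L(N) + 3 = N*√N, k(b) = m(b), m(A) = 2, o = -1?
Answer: -365/2 + 5*√5/2 ≈ -176.91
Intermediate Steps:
k(b) = 2
Q(t, V) = -1 + V (Q(t, V) = 1*V - 1 = V - 1 = -1 + V)
L(N) = -3/2 + N^(3/2)/2 (L(N) = -3/2 + (N*√N)/2 = -3/2 + N^(3/2)/2)
M(T, Z) = (½ + T^(3/2)/2)² (M(T, Z) = ((-3/2 + T^(3/2)/2) + 2)² = (½ + T^(3/2)/2)²)
M(Q(4, 6), -1) - 214 = (1 + (-1 + 6)^(3/2))²/4 - 214 = (1 + 5^(3/2))²/4 - 214 = (1 + 5*√5)²/4 - 214 = -214 + (1 + 5*√5)²/4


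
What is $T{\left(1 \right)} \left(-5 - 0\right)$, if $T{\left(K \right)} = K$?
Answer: $-5$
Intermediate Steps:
$T{\left(1 \right)} \left(-5 - 0\right) = 1 \left(-5 - 0\right) = 1 \left(-5 + 0\right) = 1 \left(-5\right) = -5$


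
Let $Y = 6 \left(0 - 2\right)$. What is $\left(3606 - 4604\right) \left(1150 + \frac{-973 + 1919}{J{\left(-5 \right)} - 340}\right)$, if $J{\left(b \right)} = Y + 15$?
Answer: $- \frac{385830792}{337} \approx -1.1449 \cdot 10^{6}$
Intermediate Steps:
$Y = -12$ ($Y = 6 \left(-2\right) = -12$)
$J{\left(b \right)} = 3$ ($J{\left(b \right)} = -12 + 15 = 3$)
$\left(3606 - 4604\right) \left(1150 + \frac{-973 + 1919}{J{\left(-5 \right)} - 340}\right) = \left(3606 - 4604\right) \left(1150 + \frac{-973 + 1919}{3 - 340}\right) = - 998 \left(1150 + \frac{946}{-337}\right) = - 998 \left(1150 + 946 \left(- \frac{1}{337}\right)\right) = - 998 \left(1150 - \frac{946}{337}\right) = \left(-998\right) \frac{386604}{337} = - \frac{385830792}{337}$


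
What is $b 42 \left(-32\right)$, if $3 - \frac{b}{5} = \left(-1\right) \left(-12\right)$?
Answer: $60480$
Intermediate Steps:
$b = -45$ ($b = 15 - 5 \left(\left(-1\right) \left(-12\right)\right) = 15 - 60 = -45$)
$b 42 \left(-32\right) = \left(-45\right) 42 \left(-32\right) = \left(-1890\right) \left(-32\right) = 60480$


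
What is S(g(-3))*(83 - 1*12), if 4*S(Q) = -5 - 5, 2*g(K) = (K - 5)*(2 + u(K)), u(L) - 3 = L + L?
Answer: -355/2 ≈ -177.50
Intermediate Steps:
u(L) = 3 + 2*L (u(L) = 3 + (L + L) = 3 + 2*L)
g(K) = (-5 + K)*(5 + 2*K)/2 (g(K) = ((K - 5)*(2 + (3 + 2*K)))/2 = ((-5 + K)*(5 + 2*K))/2 = (-5 + K)*(5 + 2*K)/2)
S(Q) = -5/2 (S(Q) = (-5 - 5)/4 = (¼)*(-10) = -5/2)
S(g(-3))*(83 - 1*12) = -5*(83 - 1*12)/2 = -5*(83 - 12)/2 = -5/2*71 = -355/2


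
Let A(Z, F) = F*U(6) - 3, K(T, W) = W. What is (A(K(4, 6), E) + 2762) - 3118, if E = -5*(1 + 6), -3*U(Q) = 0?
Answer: -359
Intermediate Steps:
U(Q) = 0 (U(Q) = -1/3*0 = 0)
E = -35 (E = -5*7 = -35)
A(Z, F) = -3 (A(Z, F) = F*0 - 3 = 0 - 3 = -3)
(A(K(4, 6), E) + 2762) - 3118 = (-3 + 2762) - 3118 = 2759 - 3118 = -359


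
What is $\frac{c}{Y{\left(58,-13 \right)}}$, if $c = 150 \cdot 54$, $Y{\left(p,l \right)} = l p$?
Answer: $- \frac{4050}{377} \approx -10.743$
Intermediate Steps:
$c = 8100$
$\frac{c}{Y{\left(58,-13 \right)}} = \frac{8100}{\left(-13\right) 58} = \frac{8100}{-754} = 8100 \left(- \frac{1}{754}\right) = - \frac{4050}{377}$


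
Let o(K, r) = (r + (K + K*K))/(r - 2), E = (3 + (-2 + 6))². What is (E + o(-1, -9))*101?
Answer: 55348/11 ≈ 5031.6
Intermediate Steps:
E = 49 (E = (3 + 4)² = 7² = 49)
o(K, r) = (K + r + K²)/(-2 + r) (o(K, r) = (r + (K + K²))/(-2 + r) = (K + r + K²)/(-2 + r))
(E + o(-1, -9))*101 = (49 + (-1 - 9 + (-1)²)/(-2 - 9))*101 = (49 + (-1 - 9 + 1)/(-11))*101 = (49 - 1/11*(-9))*101 = (49 + 9/11)*101 = (548/11)*101 = 55348/11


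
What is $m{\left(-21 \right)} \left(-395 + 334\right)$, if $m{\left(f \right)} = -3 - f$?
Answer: $-1098$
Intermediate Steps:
$m{\left(-21 \right)} \left(-395 + 334\right) = \left(-3 - -21\right) \left(-395 + 334\right) = \left(-3 + 21\right) \left(-61\right) = 18 \left(-61\right) = -1098$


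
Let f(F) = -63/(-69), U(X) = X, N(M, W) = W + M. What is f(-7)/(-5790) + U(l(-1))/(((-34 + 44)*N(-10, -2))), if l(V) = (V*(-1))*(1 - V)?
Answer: -4481/266340 ≈ -0.016824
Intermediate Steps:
l(V) = -V*(1 - V) (l(V) = (-V)*(1 - V) = -V*(1 - V))
N(M, W) = M + W
f(F) = 21/23 (f(F) = -63*(-1/69) = 21/23)
f(-7)/(-5790) + U(l(-1))/(((-34 + 44)*N(-10, -2))) = (21/23)/(-5790) + (-(-1 - 1))/(((-34 + 44)*(-10 - 2))) = (21/23)*(-1/5790) + (-1*(-2))/((10*(-12))) = -7/44390 + 2/(-120) = -7/44390 + 2*(-1/120) = -7/44390 - 1/60 = -4481/266340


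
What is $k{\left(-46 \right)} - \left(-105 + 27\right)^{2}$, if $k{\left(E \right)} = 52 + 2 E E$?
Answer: $-1800$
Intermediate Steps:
$k{\left(E \right)} = 52 + 2 E^{2}$
$k{\left(-46 \right)} - \left(-105 + 27\right)^{2} = \left(52 + 2 \left(-46\right)^{2}\right) - \left(-105 + 27\right)^{2} = \left(52 + 2 \cdot 2116\right) - \left(-78\right)^{2} = \left(52 + 4232\right) - 6084 = 4284 - 6084 = -1800$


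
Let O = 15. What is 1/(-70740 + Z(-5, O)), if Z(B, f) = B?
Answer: -1/70745 ≈ -1.4135e-5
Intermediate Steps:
1/(-70740 + Z(-5, O)) = 1/(-70740 - 5) = 1/(-70745) = -1/70745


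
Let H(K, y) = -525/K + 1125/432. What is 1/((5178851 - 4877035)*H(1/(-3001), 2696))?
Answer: 6/2853116636275 ≈ 2.1030e-12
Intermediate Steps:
H(K, y) = 125/48 - 525/K (H(K, y) = -525/K + 1125*(1/432) = -525/K + 125/48 = 125/48 - 525/K)
1/((5178851 - 4877035)*H(1/(-3001), 2696)) = 1/((5178851 - 4877035)*(125/48 - 525/(1/(-3001)))) = 1/(301816*(125/48 - 525/(-1/3001))) = 1/(301816*(125/48 - 525*(-3001))) = 1/(301816*(125/48 + 1575525)) = 1/(301816*(75625325/48)) = (1/301816)*(48/75625325) = 6/2853116636275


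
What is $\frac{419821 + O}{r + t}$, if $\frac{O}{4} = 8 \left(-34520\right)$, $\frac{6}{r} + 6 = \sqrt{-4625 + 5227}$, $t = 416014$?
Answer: $- \frac{40312548405810}{24489079707977} + \frac{2054457 \sqrt{602}}{48978159415954} \approx -1.6461$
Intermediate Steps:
$r = \frac{6}{-6 + \sqrt{602}}$ ($r = \frac{6}{-6 + \sqrt{-4625 + 5227}} = \frac{6}{-6 + \sqrt{602}} \approx 0.3237$)
$O = -1104640$ ($O = 4 \cdot 8 \left(-34520\right) = 4 \left(-276160\right) = -1104640$)
$\frac{419821 + O}{r + t} = \frac{419821 - 1104640}{\left(\frac{18}{283} + \frac{3 \sqrt{602}}{283}\right) + 416014} = - \frac{684819}{\frac{117731980}{283} + \frac{3 \sqrt{602}}{283}}$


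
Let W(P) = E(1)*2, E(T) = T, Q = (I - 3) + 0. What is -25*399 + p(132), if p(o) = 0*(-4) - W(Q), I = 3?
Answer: -9977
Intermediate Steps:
Q = 0 (Q = (3 - 3) + 0 = 0 + 0 = 0)
W(P) = 2 (W(P) = 1*2 = 2)
p(o) = -2 (p(o) = 0*(-4) - 1*2 = 0 - 2 = -2)
-25*399 + p(132) = -25*399 - 2 = -9975 - 2 = -9977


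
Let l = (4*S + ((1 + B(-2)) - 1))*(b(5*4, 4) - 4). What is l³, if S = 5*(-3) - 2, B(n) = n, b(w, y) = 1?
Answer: 9261000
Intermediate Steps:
S = -17 (S = -15 - 2 = -17)
l = 210 (l = (4*(-17) + ((1 - 2) - 1))*(1 - 4) = (-68 + (-1 - 1))*(-3) = (-68 - 2)*(-3) = -70*(-3) = 210)
l³ = 210³ = 9261000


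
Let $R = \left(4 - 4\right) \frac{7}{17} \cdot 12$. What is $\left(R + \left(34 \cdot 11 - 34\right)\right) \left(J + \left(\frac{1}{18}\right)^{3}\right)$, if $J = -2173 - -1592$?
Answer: $- \frac{288013235}{1458} \approx -1.9754 \cdot 10^{5}$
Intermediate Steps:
$J = -581$ ($J = -2173 + 1592 = -581$)
$R = 0$ ($R = \left(4 - 4\right) 7 \cdot \frac{1}{17} \cdot 12 = 0 \cdot \frac{7}{17} \cdot 12 = 0 \cdot 12 = 0$)
$\left(R + \left(34 \cdot 11 - 34\right)\right) \left(J + \left(\frac{1}{18}\right)^{3}\right) = \left(0 + \left(34 \cdot 11 - 34\right)\right) \left(-581 + \left(\frac{1}{18}\right)^{3}\right) = \left(0 + \left(374 - 34\right)\right) \left(-581 + \left(\frac{1}{18}\right)^{3}\right) = \left(0 + 340\right) \left(-581 + \frac{1}{5832}\right) = 340 \left(- \frac{3388391}{5832}\right) = - \frac{288013235}{1458}$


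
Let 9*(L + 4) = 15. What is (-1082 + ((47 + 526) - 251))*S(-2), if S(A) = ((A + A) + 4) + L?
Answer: 5320/3 ≈ 1773.3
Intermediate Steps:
L = -7/3 (L = -4 + (⅑)*15 = -4 + 5/3 = -7/3 ≈ -2.3333)
S(A) = 5/3 + 2*A (S(A) = ((A + A) + 4) - 7/3 = (2*A + 4) - 7/3 = (4 + 2*A) - 7/3 = 5/3 + 2*A)
(-1082 + ((47 + 526) - 251))*S(-2) = (-1082 + ((47 + 526) - 251))*(5/3 + 2*(-2)) = (-1082 + (573 - 251))*(5/3 - 4) = (-1082 + 322)*(-7/3) = -760*(-7/3) = 5320/3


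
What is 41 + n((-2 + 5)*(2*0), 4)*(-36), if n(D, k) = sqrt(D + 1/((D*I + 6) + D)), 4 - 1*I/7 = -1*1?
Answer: 41 - 6*sqrt(6) ≈ 26.303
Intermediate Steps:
I = 35 (I = 28 - (-7) = 28 - 7*(-1) = 28 + 7 = 35)
n(D, k) = sqrt(D + 1/(6 + 36*D)) (n(D, k) = sqrt(D + 1/((D*35 + 6) + D)) = sqrt(D + 1/((35*D + 6) + D)) = sqrt(D + 1/((6 + 35*D) + D)) = sqrt(D + 1/(6 + 36*D)))
41 + n((-2 + 5)*(2*0), 4)*(-36) = 41 + (sqrt(6)*sqrt(1/(1 + 6*((-2 + 5)*(2*0))) + 6*((-2 + 5)*(2*0)))/6)*(-36) = 41 + (sqrt(6)*sqrt(1/(1 + 6*(3*0)) + 6*(3*0))/6)*(-36) = 41 + (sqrt(6)*sqrt(1/(1 + 6*0) + 6*0)/6)*(-36) = 41 + (sqrt(6)*sqrt(1/(1 + 0) + 0)/6)*(-36) = 41 + (sqrt(6)*sqrt(1/1 + 0)/6)*(-36) = 41 + (sqrt(6)*sqrt(1 + 0)/6)*(-36) = 41 + (sqrt(6)*sqrt(1)/6)*(-36) = 41 + ((1/6)*sqrt(6)*1)*(-36) = 41 + (sqrt(6)/6)*(-36) = 41 - 6*sqrt(6)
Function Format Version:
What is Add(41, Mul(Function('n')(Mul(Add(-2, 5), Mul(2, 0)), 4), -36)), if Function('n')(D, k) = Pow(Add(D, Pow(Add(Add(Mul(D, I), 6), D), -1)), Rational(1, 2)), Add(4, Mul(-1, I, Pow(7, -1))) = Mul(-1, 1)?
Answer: Add(41, Mul(-6, Pow(6, Rational(1, 2)))) ≈ 26.303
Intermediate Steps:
I = 35 (I = Add(28, Mul(-7, Mul(-1, 1))) = Add(28, Mul(-7, -1)) = Add(28, 7) = 35)
Function('n')(D, k) = Pow(Add(D, Pow(Add(6, Mul(36, D)), -1)), Rational(1, 2)) (Function('n')(D, k) = Pow(Add(D, Pow(Add(Add(Mul(D, 35), 6), D), -1)), Rational(1, 2)) = Pow(Add(D, Pow(Add(Add(Mul(35, D), 6), D), -1)), Rational(1, 2)) = Pow(Add(D, Pow(Add(Add(6, Mul(35, D)), D), -1)), Rational(1, 2)) = Pow(Add(D, Pow(Add(6, Mul(36, D)), -1)), Rational(1, 2)))
Add(41, Mul(Function('n')(Mul(Add(-2, 5), Mul(2, 0)), 4), -36)) = Add(41, Mul(Mul(Rational(1, 6), Pow(6, Rational(1, 2)), Pow(Add(Pow(Add(1, Mul(6, Mul(Add(-2, 5), Mul(2, 0)))), -1), Mul(6, Mul(Add(-2, 5), Mul(2, 0)))), Rational(1, 2))), -36)) = Add(41, Mul(Mul(Rational(1, 6), Pow(6, Rational(1, 2)), Pow(Add(Pow(Add(1, Mul(6, Mul(3, 0))), -1), Mul(6, Mul(3, 0))), Rational(1, 2))), -36)) = Add(41, Mul(Mul(Rational(1, 6), Pow(6, Rational(1, 2)), Pow(Add(Pow(Add(1, Mul(6, 0)), -1), Mul(6, 0)), Rational(1, 2))), -36)) = Add(41, Mul(Mul(Rational(1, 6), Pow(6, Rational(1, 2)), Pow(Add(Pow(Add(1, 0), -1), 0), Rational(1, 2))), -36)) = Add(41, Mul(Mul(Rational(1, 6), Pow(6, Rational(1, 2)), Pow(Add(Pow(1, -1), 0), Rational(1, 2))), -36)) = Add(41, Mul(Mul(Rational(1, 6), Pow(6, Rational(1, 2)), Pow(Add(1, 0), Rational(1, 2))), -36)) = Add(41, Mul(Mul(Rational(1, 6), Pow(6, Rational(1, 2)), Pow(1, Rational(1, 2))), -36)) = Add(41, Mul(Mul(Rational(1, 6), Pow(6, Rational(1, 2)), 1), -36)) = Add(41, Mul(Mul(Rational(1, 6), Pow(6, Rational(1, 2))), -36)) = Add(41, Mul(-6, Pow(6, Rational(1, 2))))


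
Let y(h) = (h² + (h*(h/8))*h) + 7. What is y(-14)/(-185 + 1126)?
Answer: -140/941 ≈ -0.14878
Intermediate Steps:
y(h) = 7 + h² + h³/8 (y(h) = (h² + (h*(h*(⅛)))*h) + 7 = (h² + (h*(h/8))*h) + 7 = (h² + (h²/8)*h) + 7 = (h² + h³/8) + 7 = 7 + h² + h³/8)
y(-14)/(-185 + 1126) = (7 + (-14)² + (⅛)*(-14)³)/(-185 + 1126) = (7 + 196 + (⅛)*(-2744))/941 = (7 + 196 - 343)*(1/941) = -140*1/941 = -140/941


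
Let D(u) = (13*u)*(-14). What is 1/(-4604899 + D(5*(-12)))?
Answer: -1/4593979 ≈ -2.1768e-7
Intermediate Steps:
D(u) = -182*u
1/(-4604899 + D(5*(-12))) = 1/(-4604899 - 910*(-12)) = 1/(-4604899 - 182*(-60)) = 1/(-4604899 + 10920) = 1/(-4593979) = -1/4593979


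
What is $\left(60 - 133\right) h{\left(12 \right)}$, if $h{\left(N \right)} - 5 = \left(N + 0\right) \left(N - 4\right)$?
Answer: $-7373$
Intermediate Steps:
$h{\left(N \right)} = 5 + N \left(-4 + N\right)$ ($h{\left(N \right)} = 5 + \left(N + 0\right) \left(N - 4\right) = 5 + N \left(-4 + N\right)$)
$\left(60 - 133\right) h{\left(12 \right)} = \left(60 - 133\right) \left(5 + 12^{2} - 48\right) = - 73 \left(5 + 144 - 48\right) = \left(-73\right) 101 = -7373$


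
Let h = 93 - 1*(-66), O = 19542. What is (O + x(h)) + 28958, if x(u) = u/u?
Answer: 48501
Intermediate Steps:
h = 159 (h = 93 + 66 = 159)
x(u) = 1
(O + x(h)) + 28958 = (19542 + 1) + 28958 = 19543 + 28958 = 48501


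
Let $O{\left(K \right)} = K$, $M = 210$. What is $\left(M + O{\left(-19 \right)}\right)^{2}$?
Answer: $36481$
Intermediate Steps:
$\left(M + O{\left(-19 \right)}\right)^{2} = \left(210 - 19\right)^{2} = 191^{2} = 36481$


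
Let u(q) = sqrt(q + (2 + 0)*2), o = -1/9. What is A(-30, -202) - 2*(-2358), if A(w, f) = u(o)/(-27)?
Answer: 4716 - sqrt(35)/81 ≈ 4715.9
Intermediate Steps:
o = -1/9 (o = -1*1/9 = -1/9 ≈ -0.11111)
u(q) = sqrt(4 + q) (u(q) = sqrt(q + 2*2) = sqrt(q + 4) = sqrt(4 + q))
A(w, f) = -sqrt(35)/81 (A(w, f) = sqrt(4 - 1/9)/(-27) = sqrt(35/9)*(-1/27) = (sqrt(35)/3)*(-1/27) = -sqrt(35)/81)
A(-30, -202) - 2*(-2358) = -sqrt(35)/81 - 2*(-2358) = -sqrt(35)/81 - 1*(-4716) = -sqrt(35)/81 + 4716 = 4716 - sqrt(35)/81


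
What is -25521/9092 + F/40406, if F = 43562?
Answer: -317567911/183685676 ≈ -1.7289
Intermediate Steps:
-25521/9092 + F/40406 = -25521/9092 + 43562/40406 = -25521*1/9092 + 43562*(1/40406) = -25521/9092 + 21781/20203 = -317567911/183685676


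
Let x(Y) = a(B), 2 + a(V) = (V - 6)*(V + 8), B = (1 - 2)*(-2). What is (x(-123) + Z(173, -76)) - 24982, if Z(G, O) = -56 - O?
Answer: -25004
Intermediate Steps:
B = 2 (B = -1*(-2) = 2)
a(V) = -2 + (-6 + V)*(8 + V) (a(V) = -2 + (V - 6)*(V + 8) = -2 + (-6 + V)*(8 + V))
x(Y) = -42 (x(Y) = -50 + 2² + 2*2 = -50 + 4 + 4 = -42)
(x(-123) + Z(173, -76)) - 24982 = (-42 + (-56 - 1*(-76))) - 24982 = (-42 + (-56 + 76)) - 24982 = (-42 + 20) - 24982 = -22 - 24982 = -25004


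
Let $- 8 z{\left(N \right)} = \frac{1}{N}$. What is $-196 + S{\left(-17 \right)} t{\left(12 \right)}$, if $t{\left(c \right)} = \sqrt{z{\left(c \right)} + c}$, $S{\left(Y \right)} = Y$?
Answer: $-196 - \frac{17 \sqrt{6906}}{24} \approx -254.86$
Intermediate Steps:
$z{\left(N \right)} = - \frac{1}{8 N}$
$t{\left(c \right)} = \sqrt{c - \frac{1}{8 c}}$ ($t{\left(c \right)} = \sqrt{- \frac{1}{8 c} + c} = \sqrt{c - \frac{1}{8 c}}$)
$-196 + S{\left(-17 \right)} t{\left(12 \right)} = -196 - 17 \frac{\sqrt{- \frac{2}{12} + 16 \cdot 12}}{4} = -196 - 17 \frac{\sqrt{\left(-2\right) \frac{1}{12} + 192}}{4} = -196 - 17 \frac{\sqrt{- \frac{1}{6} + 192}}{4} = -196 - 17 \frac{\sqrt{\frac{1151}{6}}}{4} = -196 - 17 \frac{\frac{1}{6} \sqrt{6906}}{4} = -196 - 17 \frac{\sqrt{6906}}{24} = -196 - \frac{17 \sqrt{6906}}{24}$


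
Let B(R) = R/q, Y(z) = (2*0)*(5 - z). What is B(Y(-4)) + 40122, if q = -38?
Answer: 40122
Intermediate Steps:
Y(z) = 0 (Y(z) = 0*(5 - z) = 0)
B(R) = -R/38 (B(R) = R/(-38) = R*(-1/38) = -R/38)
B(Y(-4)) + 40122 = -1/38*0 + 40122 = 0 + 40122 = 40122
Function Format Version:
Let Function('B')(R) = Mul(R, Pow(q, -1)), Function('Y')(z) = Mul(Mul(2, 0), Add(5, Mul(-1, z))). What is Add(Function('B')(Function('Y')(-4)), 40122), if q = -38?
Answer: 40122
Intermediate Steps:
Function('Y')(z) = 0 (Function('Y')(z) = Mul(0, Add(5, Mul(-1, z))) = 0)
Function('B')(R) = Mul(Rational(-1, 38), R) (Function('B')(R) = Mul(R, Pow(-38, -1)) = Mul(R, Rational(-1, 38)) = Mul(Rational(-1, 38), R))
Add(Function('B')(Function('Y')(-4)), 40122) = Add(Mul(Rational(-1, 38), 0), 40122) = Add(0, 40122) = 40122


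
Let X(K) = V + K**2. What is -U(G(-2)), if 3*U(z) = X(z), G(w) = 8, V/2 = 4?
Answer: -24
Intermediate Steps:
V = 8 (V = 2*4 = 8)
X(K) = 8 + K**2
U(z) = 8/3 + z**2/3 (U(z) = (8 + z**2)/3 = 8/3 + z**2/3)
-U(G(-2)) = -(8/3 + (1/3)*8**2) = -(8/3 + (1/3)*64) = -(8/3 + 64/3) = -1*24 = -24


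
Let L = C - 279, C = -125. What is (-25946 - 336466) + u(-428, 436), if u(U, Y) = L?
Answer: -362816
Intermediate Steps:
L = -404 (L = -125 - 279 = -404)
u(U, Y) = -404
(-25946 - 336466) + u(-428, 436) = (-25946 - 336466) - 404 = -362412 - 404 = -362816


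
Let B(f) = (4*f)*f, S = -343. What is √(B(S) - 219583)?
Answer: √251013 ≈ 501.01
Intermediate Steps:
B(f) = 4*f²
√(B(S) - 219583) = √(4*(-343)² - 219583) = √(4*117649 - 219583) = √(470596 - 219583) = √251013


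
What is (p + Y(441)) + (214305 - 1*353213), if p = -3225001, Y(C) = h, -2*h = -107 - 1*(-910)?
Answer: -6728621/2 ≈ -3.3643e+6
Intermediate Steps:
h = -803/2 (h = -(-107 - 1*(-910))/2 = -(-107 + 910)/2 = -½*803 = -803/2 ≈ -401.50)
Y(C) = -803/2
(p + Y(441)) + (214305 - 1*353213) = (-3225001 - 803/2) + (214305 - 1*353213) = -6450805/2 + (214305 - 353213) = -6450805/2 - 138908 = -6728621/2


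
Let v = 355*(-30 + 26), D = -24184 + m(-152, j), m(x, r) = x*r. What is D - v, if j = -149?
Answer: -116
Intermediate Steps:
m(x, r) = r*x
D = -1536 (D = -24184 - 149*(-152) = -24184 + 22648 = -1536)
v = -1420 (v = 355*(-4) = -1420)
D - v = -1536 - 1*(-1420) = -1536 + 1420 = -116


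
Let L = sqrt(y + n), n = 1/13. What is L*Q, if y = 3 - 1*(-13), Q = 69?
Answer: 69*sqrt(2717)/13 ≈ 276.66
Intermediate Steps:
y = 16 (y = 3 + 13 = 16)
n = 1/13 ≈ 0.076923
L = sqrt(2717)/13 (L = sqrt(16 + 1/13) = sqrt(209/13) = sqrt(2717)/13 ≈ 4.0096)
L*Q = (sqrt(2717)/13)*69 = 69*sqrt(2717)/13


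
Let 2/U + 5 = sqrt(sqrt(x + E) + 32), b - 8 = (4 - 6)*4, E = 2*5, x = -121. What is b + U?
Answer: -2/(5 - sqrt(32 + I*sqrt(111))) ≈ 1.06 - 1.3328*I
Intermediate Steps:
E = 10
b = 0 (b = 8 + (4 - 6)*4 = 8 - 2*4 = 8 - 8 = 0)
U = 2/(-5 + sqrt(32 + I*sqrt(111))) (U = 2/(-5 + sqrt(sqrt(-121 + 10) + 32)) = 2/(-5 + sqrt(sqrt(-111) + 32)) = 2/(-5 + sqrt(I*sqrt(111) + 32)) = 2/(-5 + sqrt(32 + I*sqrt(111))) ≈ 1.06 - 1.3328*I)
b + U = 0 - 2/(5 - sqrt(32 + I*sqrt(111))) = -2/(5 - sqrt(32 + I*sqrt(111)))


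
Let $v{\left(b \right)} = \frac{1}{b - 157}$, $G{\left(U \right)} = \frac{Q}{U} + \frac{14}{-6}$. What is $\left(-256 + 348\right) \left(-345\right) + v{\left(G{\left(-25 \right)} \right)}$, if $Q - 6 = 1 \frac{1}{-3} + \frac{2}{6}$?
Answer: $- \frac{379864395}{11968} \approx -31740.0$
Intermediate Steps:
$Q = 6$ ($Q = 6 + \left(1 \frac{1}{-3} + \frac{2}{6}\right) = 6 + \left(1 \left(- \frac{1}{3}\right) + 2 \cdot \frac{1}{6}\right) = 6 + \left(- \frac{1}{3} + \frac{1}{3}\right) = 6 + 0 = 6$)
$G{\left(U \right)} = - \frac{7}{3} + \frac{6}{U}$ ($G{\left(U \right)} = \frac{6}{U} + \frac{14}{-6} = \frac{6}{U} + 14 \left(- \frac{1}{6}\right) = \frac{6}{U} - \frac{7}{3} = - \frac{7}{3} + \frac{6}{U}$)
$v{\left(b \right)} = \frac{1}{-157 + b}$
$\left(-256 + 348\right) \left(-345\right) + v{\left(G{\left(-25 \right)} \right)} = \left(-256 + 348\right) \left(-345\right) + \frac{1}{-157 - \left(\frac{7}{3} - \frac{6}{-25}\right)} = 92 \left(-345\right) + \frac{1}{-157 + \left(- \frac{7}{3} + 6 \left(- \frac{1}{25}\right)\right)} = -31740 + \frac{1}{-157 - \frac{193}{75}} = -31740 + \frac{1}{- \frac{11968}{75}} = -31740 - \frac{75}{11968} = - \frac{379864395}{11968}$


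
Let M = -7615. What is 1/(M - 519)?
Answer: -1/8134 ≈ -0.00012294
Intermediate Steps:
1/(M - 519) = 1/(-7615 - 519) = 1/(-8134) = -1/8134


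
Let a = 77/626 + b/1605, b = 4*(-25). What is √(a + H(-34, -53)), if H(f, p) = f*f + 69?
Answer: √49467087210462/200946 ≈ 35.001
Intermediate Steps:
b = -100
H(f, p) = 69 + f² (H(f, p) = f² + 69 = 69 + f²)
a = 12197/200946 (a = 77/626 - 100/1605 = 77*(1/626) - 100*1/1605 = 77/626 - 20/321 = 12197/200946 ≈ 0.060698)
√(a + H(-34, -53)) = √(12197/200946 + (69 + (-34)²)) = √(12197/200946 + (69 + 1156)) = √(12197/200946 + 1225) = √(246171047/200946) = √49467087210462/200946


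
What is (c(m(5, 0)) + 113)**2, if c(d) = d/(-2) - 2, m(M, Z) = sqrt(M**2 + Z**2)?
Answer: 47089/4 ≈ 11772.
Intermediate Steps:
c(d) = -2 - d/2 (c(d) = d*(-1/2) - 2 = -d/2 - 2 = -2 - d/2)
(c(m(5, 0)) + 113)**2 = ((-2 - sqrt(5**2 + 0**2)/2) + 113)**2 = ((-2 - sqrt(25 + 0)/2) + 113)**2 = ((-2 - sqrt(25)/2) + 113)**2 = ((-2 - 1/2*5) + 113)**2 = ((-2 - 5/2) + 113)**2 = (-9/2 + 113)**2 = (217/2)**2 = 47089/4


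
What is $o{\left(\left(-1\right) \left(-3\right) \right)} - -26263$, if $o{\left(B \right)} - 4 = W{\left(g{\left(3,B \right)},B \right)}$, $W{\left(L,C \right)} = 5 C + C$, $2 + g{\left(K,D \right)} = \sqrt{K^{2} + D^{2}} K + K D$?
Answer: $26285$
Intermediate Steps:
$g{\left(K,D \right)} = -2 + D K + K \sqrt{D^{2} + K^{2}}$ ($g{\left(K,D \right)} = -2 + \left(\sqrt{K^{2} + D^{2}} K + K D\right) = -2 + \left(\sqrt{D^{2} + K^{2}} K + D K\right) = -2 + \left(K \sqrt{D^{2} + K^{2}} + D K\right) = -2 + \left(D K + K \sqrt{D^{2} + K^{2}}\right) = -2 + D K + K \sqrt{D^{2} + K^{2}}$)
$W{\left(L,C \right)} = 6 C$
$o{\left(B \right)} = 4 + 6 B$
$o{\left(\left(-1\right) \left(-3\right) \right)} - -26263 = \left(4 + 6 \left(\left(-1\right) \left(-3\right)\right)\right) - -26263 = \left(4 + 6 \cdot 3\right) + 26263 = \left(4 + 18\right) + 26263 = 22 + 26263 = 26285$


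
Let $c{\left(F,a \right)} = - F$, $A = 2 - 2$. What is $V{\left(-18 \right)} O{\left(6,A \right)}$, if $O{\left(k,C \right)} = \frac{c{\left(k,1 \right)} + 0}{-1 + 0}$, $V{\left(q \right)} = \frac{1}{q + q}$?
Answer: $- \frac{1}{6} \approx -0.16667$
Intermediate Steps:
$A = 0$ ($A = 2 - 2 = 0$)
$V{\left(q \right)} = \frac{1}{2 q}$
$O{\left(k,C \right)} = k$ ($O{\left(k,C \right)} = \frac{- k + 0}{-1 + 0} = \frac{\left(-1\right) k}{-1} = - k \left(-1\right) = k$)
$V{\left(-18 \right)} O{\left(6,A \right)} = \frac{1}{2 \left(-18\right)} 6 = \frac{1}{2} \left(- \frac{1}{18}\right) 6 = \left(- \frac{1}{36}\right) 6 = - \frac{1}{6}$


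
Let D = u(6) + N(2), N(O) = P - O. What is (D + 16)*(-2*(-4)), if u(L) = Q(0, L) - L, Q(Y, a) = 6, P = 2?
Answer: 128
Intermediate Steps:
u(L) = 6 - L
N(O) = 2 - O
D = 0 (D = (6 - 1*6) + (2 - 1*2) = (6 - 6) + (2 - 2) = 0 + 0 = 0)
(D + 16)*(-2*(-4)) = (0 + 16)*(-2*(-4)) = 16*8 = 128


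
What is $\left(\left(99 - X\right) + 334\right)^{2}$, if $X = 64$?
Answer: $136161$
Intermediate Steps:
$\left(\left(99 - X\right) + 334\right)^{2} = \left(\left(99 - 64\right) + 334\right)^{2} = \left(35 + 334\right)^{2} = 369^{2} = 136161$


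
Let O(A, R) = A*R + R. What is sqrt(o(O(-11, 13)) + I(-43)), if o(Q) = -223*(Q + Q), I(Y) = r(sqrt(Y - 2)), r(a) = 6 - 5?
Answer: sqrt(57981) ≈ 240.79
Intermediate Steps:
O(A, R) = R + A*R
r(a) = 1
I(Y) = 1
o(Q) = -446*Q
sqrt(o(O(-11, 13)) + I(-43)) = sqrt(-5798*(1 - 11) + 1) = sqrt(-5798*(-10) + 1) = sqrt(-446*(-130) + 1) = sqrt(57980 + 1) = sqrt(57981)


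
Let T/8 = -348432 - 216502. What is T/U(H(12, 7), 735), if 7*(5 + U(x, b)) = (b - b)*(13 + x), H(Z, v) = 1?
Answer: 4519472/5 ≈ 9.0389e+5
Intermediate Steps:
T = -4519472 (T = 8*(-348432 - 216502) = 8*(-564934) = -4519472)
U(x, b) = -5 (U(x, b) = -5 + ((b - b)*(13 + x))/7 = -5 + (0*(13 + x))/7 = -5 + (1/7)*0 = -5 + 0 = -5)
T/U(H(12, 7), 735) = -4519472/(-5) = -4519472*(-1/5) = 4519472/5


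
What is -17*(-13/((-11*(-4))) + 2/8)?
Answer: 17/22 ≈ 0.77273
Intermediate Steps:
-17*(-13/((-11*(-4))) + 2/8) = -17*(-13/44 + 2*(1/8)) = -17*(-13*1/44 + 1/4) = -17*(-13/44 + 1/4) = -17*(-1/22) = 17/22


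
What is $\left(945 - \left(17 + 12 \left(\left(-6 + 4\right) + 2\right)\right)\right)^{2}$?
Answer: $861184$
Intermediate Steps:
$\left(945 - \left(17 + 12 \left(\left(-6 + 4\right) + 2\right)\right)\right)^{2} = \left(945 - \left(17 + 12 \left(-2 + 2\right)\right)\right)^{2} = \left(945 - 17\right)^{2} = 928^{2} = 861184$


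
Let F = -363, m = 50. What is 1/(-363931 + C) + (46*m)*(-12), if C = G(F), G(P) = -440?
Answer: -10056639601/364371 ≈ -27600.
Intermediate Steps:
C = -440
1/(-363931 + C) + (46*m)*(-12) = 1/(-363931 - 440) + (46*50)*(-12) = 1/(-364371) + 2300*(-12) = -1/364371 - 27600 = -10056639601/364371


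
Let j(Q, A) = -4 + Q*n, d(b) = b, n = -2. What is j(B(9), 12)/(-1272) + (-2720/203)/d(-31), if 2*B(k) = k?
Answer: 3541649/8004696 ≈ 0.44245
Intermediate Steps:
B(k) = k/2
j(Q, A) = -4 - 2*Q (j(Q, A) = -4 + Q*(-2) = -4 - 2*Q)
j(B(9), 12)/(-1272) + (-2720/203)/d(-31) = (-4 - 9)/(-1272) - 2720/203/(-31) = (-4 - 2*9/2)*(-1/1272) - 2720*1/203*(-1/31) = (-4 - 9)*(-1/1272) - 2720/203*(-1/31) = -13*(-1/1272) + 2720/6293 = 13/1272 + 2720/6293 = 3541649/8004696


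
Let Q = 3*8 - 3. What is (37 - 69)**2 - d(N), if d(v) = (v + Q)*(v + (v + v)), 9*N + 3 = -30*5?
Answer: 1228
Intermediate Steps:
Q = 21 (Q = 24 - 3 = 21)
N = -17 (N = -1/3 + (-30*5)/9 = -1/3 + (1/9)*(-150) = -1/3 - 50/3 = -17)
d(v) = 3*v*(21 + v) (d(v) = (v + 21)*(v + (v + v)) = (21 + v)*(v + 2*v) = (21 + v)*(3*v) = 3*v*(21 + v))
(37 - 69)**2 - d(N) = (37 - 69)**2 - 3*(-17)*(21 - 17) = (-32)**2 - 3*(-17)*4 = 1024 - 1*(-204) = 1024 + 204 = 1228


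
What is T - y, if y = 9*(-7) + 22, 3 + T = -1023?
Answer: -985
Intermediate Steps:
T = -1026 (T = -3 - 1023 = -1026)
y = -41 (y = -63 + 22 = -41)
T - y = -1026 - 1*(-41) = -1026 + 41 = -985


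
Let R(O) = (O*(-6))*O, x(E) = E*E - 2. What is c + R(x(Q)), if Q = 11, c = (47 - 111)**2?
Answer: -80870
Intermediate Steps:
c = 4096 (c = (-64)**2 = 4096)
x(E) = -2 + E**2 (x(E) = E**2 - 2 = -2 + E**2)
R(O) = -6*O**2 (R(O) = (-6*O)*O = -6*O**2)
c + R(x(Q)) = 4096 - 6*(-2 + 11**2)**2 = 4096 - 6*(-2 + 121)**2 = 4096 - 6*119**2 = 4096 - 6*14161 = 4096 - 84966 = -80870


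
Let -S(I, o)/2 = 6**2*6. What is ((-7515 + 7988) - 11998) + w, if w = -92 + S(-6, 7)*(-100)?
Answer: 31583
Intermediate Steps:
S(I, o) = -432 (S(I, o) = -2*6**2*6 = -72*6 = -2*216 = -432)
w = 43108 (w = -92 - 432*(-100) = -92 + 43200 = 43108)
((-7515 + 7988) - 11998) + w = ((-7515 + 7988) - 11998) + 43108 = (473 - 11998) + 43108 = -11525 + 43108 = 31583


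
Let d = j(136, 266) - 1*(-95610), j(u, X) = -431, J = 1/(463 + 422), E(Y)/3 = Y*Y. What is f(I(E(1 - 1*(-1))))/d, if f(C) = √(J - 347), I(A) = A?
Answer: I*√271778190/84233415 ≈ 0.00019571*I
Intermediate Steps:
E(Y) = 3*Y² (E(Y) = 3*(Y*Y) = 3*Y²)
J = 1/885 ≈ 0.0011299
f(C) = I*√271778190/885 (f(C) = √(1/885 - 347) = √(-307094/885) = I*√271778190/885)
d = 95179 (d = -431 - 1*(-95610) = -431 + 95610 = 95179)
f(I(E(1 - 1*(-1))))/d = (I*√271778190/885)/95179 = (I*√271778190/885)*(1/95179) = I*√271778190/84233415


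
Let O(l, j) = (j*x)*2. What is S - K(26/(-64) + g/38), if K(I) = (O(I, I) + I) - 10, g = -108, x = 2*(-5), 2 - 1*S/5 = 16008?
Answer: -2562615/32 ≈ -80082.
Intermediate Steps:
S = -80030 (S = 10 - 5*16008 = 10 - 80040 = -80030)
x = -10
O(l, j) = -20*j (O(l, j) = (j*(-10))*2 = -10*j*2 = -20*j)
K(I) = -10 - 19*I (K(I) = (-20*I + I) - 10 = -19*I - 10 = -10 - 19*I)
S - K(26/(-64) + g/38) = -80030 - (-10 - 19*(26/(-64) - 108/38)) = -80030 - (-10 - 19*(26*(-1/64) - 108*1/38)) = -80030 - (-10 - 19*(-13/32 - 54/19)) = -80030 - (-10 - 19*(-1975/608)) = -80030 - (-10 + 1975/32) = -80030 - 1*1655/32 = -80030 - 1655/32 = -2562615/32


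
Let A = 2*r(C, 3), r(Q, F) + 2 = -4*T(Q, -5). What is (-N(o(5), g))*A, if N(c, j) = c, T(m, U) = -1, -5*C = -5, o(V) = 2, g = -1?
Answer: -8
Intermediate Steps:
C = 1 (C = -⅕*(-5) = 1)
r(Q, F) = 2 (r(Q, F) = -2 - 4*(-1) = -2 + 4 = 2)
A = 4 (A = 2*2 = 4)
(-N(o(5), g))*A = -1*2*4 = -2*4 = -8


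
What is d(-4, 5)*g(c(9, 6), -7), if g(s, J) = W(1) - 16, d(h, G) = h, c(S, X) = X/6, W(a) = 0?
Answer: 64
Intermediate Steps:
c(S, X) = X/6 (c(S, X) = X*(1/6) = X/6)
g(s, J) = -16 (g(s, J) = 0 - 16 = -16)
d(-4, 5)*g(c(9, 6), -7) = -4*(-16) = 64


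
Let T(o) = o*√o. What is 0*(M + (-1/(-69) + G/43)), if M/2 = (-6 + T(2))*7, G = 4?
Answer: 0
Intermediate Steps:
T(o) = o^(3/2)
M = -84 + 28*√2 (M = 2*((-6 + 2^(3/2))*7) = 2*((-6 + 2*√2)*7) = 2*(-42 + 14*√2) = -84 + 28*√2 ≈ -44.402)
0*(M + (-1/(-69) + G/43)) = 0*((-84 + 28*√2) + (-1/(-69) + 4/43)) = 0*((-84 + 28*√2) + (-1*(-1/69) + 4*(1/43))) = 0*((-84 + 28*√2) + (1/69 + 4/43)) = 0*((-84 + 28*√2) + 319/2967) = 0*(-248909/2967 + 28*√2) = 0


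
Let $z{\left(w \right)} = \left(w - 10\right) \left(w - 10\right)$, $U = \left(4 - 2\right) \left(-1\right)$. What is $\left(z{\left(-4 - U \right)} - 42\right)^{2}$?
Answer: $10404$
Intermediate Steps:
$U = -2$ ($U = 2 \left(-1\right) = -2$)
$z{\left(w \right)} = \left(-10 + w\right)^{2}$ ($z{\left(w \right)} = \left(-10 + w\right) \left(-10 + w\right) = \left(-10 + w\right)^{2}$)
$\left(z{\left(-4 - U \right)} - 42\right)^{2} = \left(\left(-10 - 2\right)^{2} - 42\right)^{2} = \left(\left(-12\right)^{2} - 42\right)^{2} = \left(144 - 42\right)^{2} = 102^{2} = 10404$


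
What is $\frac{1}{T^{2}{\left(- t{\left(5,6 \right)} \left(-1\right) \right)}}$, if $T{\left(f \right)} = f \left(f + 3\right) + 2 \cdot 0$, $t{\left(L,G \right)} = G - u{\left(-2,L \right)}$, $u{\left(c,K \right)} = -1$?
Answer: $\frac{1}{4900} \approx 0.00020408$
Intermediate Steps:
$t{\left(L,G \right)} = 1 + G$ ($t{\left(L,G \right)} = G - -1 = G + 1 = 1 + G$)
$T{\left(f \right)} = f \left(3 + f\right)$ ($T{\left(f \right)} = f \left(3 + f\right) + 0 = f \left(3 + f\right)$)
$\frac{1}{T^{2}{\left(- t{\left(5,6 \right)} \left(-1\right) \right)}} = \frac{1}{\left(- (1 + 6) \left(-1\right) \left(3 + - (1 + 6) \left(-1\right)\right)\right)^{2}} = \frac{1}{\left(\left(-1\right) 7 \left(-1\right) \left(3 + \left(-1\right) 7 \left(-1\right)\right)\right)^{2}} = \frac{1}{\left(\left(-7\right) \left(-1\right) \left(3 - -7\right)\right)^{2}} = \frac{1}{\left(7 \left(3 + 7\right)\right)^{2}} = \frac{1}{\left(7 \cdot 10\right)^{2}} = \frac{1}{70^{2}} = \frac{1}{4900}$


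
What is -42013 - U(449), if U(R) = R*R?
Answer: -243614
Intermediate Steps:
U(R) = R**2
-42013 - U(449) = -42013 - 1*449**2 = -42013 - 1*201601 = -42013 - 201601 = -243614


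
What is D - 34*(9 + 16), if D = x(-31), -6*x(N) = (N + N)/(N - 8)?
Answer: -99481/117 ≈ -850.26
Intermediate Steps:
x(N) = -N/(3*(-8 + N)) (x(N) = -(N + N)/(6*(N - 8)) = -2*N/(6*(-8 + N)) = -N/(3*(-8 + N)))
D = -31/117 (D = -1*(-31)/(-24 + 3*(-31)) = -1*(-31)/(-24 - 93) = -1*(-31)/(-117) = -1*(-31)*(-1/117) = -31/117 ≈ -0.26496)
D - 34*(9 + 16) = -31/117 - 34*(9 + 16) = -31/117 - 34*25 = -31/117 - 1*850 = -31/117 - 850 = -99481/117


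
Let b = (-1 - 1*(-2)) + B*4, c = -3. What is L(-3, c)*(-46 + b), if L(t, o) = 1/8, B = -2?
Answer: -53/8 ≈ -6.6250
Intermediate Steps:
L(t, o) = ⅛
b = -7 (b = (-1 - 1*(-2)) - 2*4 = (-1 + 2) - 8 = 1 - 8 = -7)
L(-3, c)*(-46 + b) = (-46 - 7)/8 = (⅛)*(-53) = -53/8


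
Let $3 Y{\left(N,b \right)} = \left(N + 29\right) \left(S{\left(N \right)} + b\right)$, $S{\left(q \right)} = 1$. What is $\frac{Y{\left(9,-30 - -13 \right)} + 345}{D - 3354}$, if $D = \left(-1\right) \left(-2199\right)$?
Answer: $- \frac{61}{495} \approx -0.12323$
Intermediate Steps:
$Y{\left(N,b \right)} = \frac{\left(1 + b\right) \left(29 + N\right)}{3}$ ($Y{\left(N,b \right)} = \frac{\left(N + 29\right) \left(1 + b\right)}{3} = \frac{\left(29 + N\right) \left(1 + b\right)}{3} = \frac{\left(1 + b\right) \left(29 + N\right)}{3}$)
$D = 2199$
$\frac{Y{\left(9,-30 - -13 \right)} + 345}{D - 3354} = \frac{\left(\frac{29}{3} + \frac{1}{3} \cdot 9 + \frac{29 \left(-30 - -13\right)}{3} + \frac{1}{3} \cdot 9 \left(-30 - -13\right)\right) + 345}{2199 - 3354} = \frac{\left(\frac{29}{3} + 3 + \frac{29 \left(-30 + 13\right)}{3} + \frac{1}{3} \cdot 9 \left(-30 + 13\right)\right) + 345}{-1155} = \left(\left(\frac{29}{3} + 3 + \frac{29}{3} \left(-17\right) + \frac{1}{3} \cdot 9 \left(-17\right)\right) + 345\right) \left(- \frac{1}{1155}\right) = \left(\left(\frac{29}{3} + 3 - \frac{493}{3} - 51\right) + 345\right) \left(- \frac{1}{1155}\right) = \left(- \frac{608}{3} + 345\right) \left(- \frac{1}{1155}\right) = \frac{427}{3} \left(- \frac{1}{1155}\right) = - \frac{61}{495}$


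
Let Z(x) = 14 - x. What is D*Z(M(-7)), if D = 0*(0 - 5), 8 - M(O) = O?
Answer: 0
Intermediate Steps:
M(O) = 8 - O
D = 0 (D = 0*(-5) = 0)
D*Z(M(-7)) = 0*(14 - (8 - 1*(-7))) = 0*(14 - (8 + 7)) = 0*(14 - 1*15) = 0*(14 - 15) = 0*(-1) = 0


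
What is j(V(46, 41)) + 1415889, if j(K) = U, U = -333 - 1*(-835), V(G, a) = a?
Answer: 1416391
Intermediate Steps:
U = 502 (U = -333 + 835 = 502)
j(K) = 502
j(V(46, 41)) + 1415889 = 502 + 1415889 = 1416391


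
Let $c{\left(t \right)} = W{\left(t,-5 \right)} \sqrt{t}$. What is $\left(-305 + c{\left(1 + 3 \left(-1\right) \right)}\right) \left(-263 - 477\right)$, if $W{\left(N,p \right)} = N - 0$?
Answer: $225700 + 1480 i \sqrt{2} \approx 2.257 \cdot 10^{5} + 2093.0 i$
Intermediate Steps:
$W{\left(N,p \right)} = N$ ($W{\left(N,p \right)} = N + 0 = N$)
$c{\left(t \right)} = t^{\frac{3}{2}}$ ($c{\left(t \right)} = t \sqrt{t} = t^{\frac{3}{2}}$)
$\left(-305 + c{\left(1 + 3 \left(-1\right) \right)}\right) \left(-263 - 477\right) = \left(-305 + \left(1 + 3 \left(-1\right)\right)^{\frac{3}{2}}\right) \left(-263 - 477\right) = \left(-305 + \left(1 - 3\right)^{\frac{3}{2}}\right) \left(-740\right) = \left(-305 + \left(-2\right)^{\frac{3}{2}}\right) \left(-740\right) = \left(-305 - 2 i \sqrt{2}\right) \left(-740\right) = 225700 + 1480 i \sqrt{2}$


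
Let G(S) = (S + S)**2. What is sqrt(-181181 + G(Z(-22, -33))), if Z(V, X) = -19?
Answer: I*sqrt(179737) ≈ 423.95*I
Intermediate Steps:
G(S) = 4*S**2 (G(S) = (2*S)**2 = 4*S**2)
sqrt(-181181 + G(Z(-22, -33))) = sqrt(-181181 + 4*(-19)**2) = sqrt(-181181 + 4*361) = sqrt(-181181 + 1444) = sqrt(-179737) = I*sqrt(179737)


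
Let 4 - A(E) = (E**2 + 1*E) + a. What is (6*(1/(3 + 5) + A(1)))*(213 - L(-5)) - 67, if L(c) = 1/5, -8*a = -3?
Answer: 10837/5 ≈ 2167.4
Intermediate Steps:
a = 3/8 (a = -1/8*(-3) = 3/8 ≈ 0.37500)
L(c) = 1/5
A(E) = 29/8 - E - E**2 (A(E) = 4 - ((E**2 + 1*E) + 3/8) = 4 - ((E**2 + E) + 3/8) = 4 - ((E + E**2) + 3/8) = 4 - (3/8 + E + E**2) = 4 + (-3/8 - E - E**2) = 29/8 - E - E**2)
(6*(1/(3 + 5) + A(1)))*(213 - L(-5)) - 67 = (6*(1/(3 + 5) + (29/8 - 1*1 - 1*1**2)))*(213 - 1*1/5) - 67 = (6*(1/8 + (29/8 - 1 - 1*1)))*(213 - 1/5) - 67 = (6*(1/8 + (29/8 - 1 - 1)))*(1064/5) - 67 = (6*(1/8 + 13/8))*(1064/5) - 67 = (6*(7/4))*(1064/5) - 67 = (21/2)*(1064/5) - 67 = 11172/5 - 67 = 10837/5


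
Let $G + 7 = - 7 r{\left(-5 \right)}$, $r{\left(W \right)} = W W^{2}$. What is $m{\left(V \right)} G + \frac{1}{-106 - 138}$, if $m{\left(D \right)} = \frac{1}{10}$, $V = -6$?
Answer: $\frac{105891}{1220} \approx 86.796$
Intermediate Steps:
$r{\left(W \right)} = W^{3}$
$m{\left(D \right)} = \frac{1}{10}$
$G = 868$ ($G = -7 - 7 \left(-5\right)^{3} = -7 - -875 = -7 + 875 = 868$)
$m{\left(V \right)} G + \frac{1}{-106 - 138} = \frac{1}{10} \cdot 868 + \frac{1}{-106 - 138} = \frac{434}{5} + \frac{1}{-244} = \frac{434}{5} - \frac{1}{244} = \frac{105891}{1220}$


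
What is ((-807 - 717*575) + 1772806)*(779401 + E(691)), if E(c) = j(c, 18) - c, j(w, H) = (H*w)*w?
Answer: 12745193430432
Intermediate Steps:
j(w, H) = H*w²
E(c) = -c + 18*c² (E(c) = 18*c² - c = -c + 18*c²)
((-807 - 717*575) + 1772806)*(779401 + E(691)) = ((-807 - 717*575) + 1772806)*(779401 + 691*(-1 + 18*691)) = ((-807 - 412275) + 1772806)*(779401 + 691*(-1 + 12438)) = (-413082 + 1772806)*(779401 + 691*12437) = 1359724*(779401 + 8593967) = 1359724*9373368 = 12745193430432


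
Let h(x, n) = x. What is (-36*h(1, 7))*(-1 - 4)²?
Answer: -900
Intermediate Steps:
(-36*h(1, 7))*(-1 - 4)² = (-36*1)*(-1 - 4)² = -36*(-5)² = -36*25 = -900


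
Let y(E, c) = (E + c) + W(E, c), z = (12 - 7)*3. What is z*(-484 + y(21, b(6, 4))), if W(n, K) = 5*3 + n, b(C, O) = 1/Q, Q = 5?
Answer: -6402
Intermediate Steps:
z = 15 (z = 5*3 = 15)
b(C, O) = 1/5
W(n, K) = 15 + n
y(E, c) = 15 + c + 2*E (y(E, c) = (E + c) + (15 + E) = 15 + c + 2*E)
z*(-484 + y(21, b(6, 4))) = 15*(-484 + (15 + 1/5 + 2*21)) = 15*(-484 + (15 + 1/5 + 42)) = 15*(-484 + 286/5) = 15*(-2134/5) = -6402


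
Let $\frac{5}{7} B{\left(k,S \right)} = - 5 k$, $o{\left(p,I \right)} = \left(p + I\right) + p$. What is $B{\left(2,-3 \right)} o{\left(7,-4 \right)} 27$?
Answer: $-3780$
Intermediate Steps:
$o{\left(p,I \right)} = I + 2 p$ ($o{\left(p,I \right)} = \left(I + p\right) + p = I + 2 p$)
$B{\left(k,S \right)} = - 7 k$ ($B{\left(k,S \right)} = \frac{7 \left(- 5 k\right)}{5} = - 7 k$)
$B{\left(2,-3 \right)} o{\left(7,-4 \right)} 27 = \left(-7\right) 2 \left(-4 + 2 \cdot 7\right) 27 = - 14 \left(-4 + 14\right) 27 = \left(-14\right) 10 \cdot 27 = \left(-140\right) 27 = -3780$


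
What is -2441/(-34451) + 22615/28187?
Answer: 847913832/971070337 ≈ 0.87317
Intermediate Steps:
-2441/(-34451) + 22615/28187 = -2441*(-1/34451) + 22615*(1/28187) = 2441/34451 + 22615/28187 = 847913832/971070337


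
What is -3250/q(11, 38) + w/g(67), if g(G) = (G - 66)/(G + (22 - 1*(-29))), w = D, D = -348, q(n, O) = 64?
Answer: -1315673/32 ≈ -41115.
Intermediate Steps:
w = -348
g(G) = (-66 + G)/(51 + G) (g(G) = (-66 + G)/(G + (22 + 29)) = (-66 + G)/(G + 51) = (-66 + G)/(51 + G))
-3250/q(11, 38) + w/g(67) = -3250/64 - 348*(51 + 67)/(-66 + 67) = -3250*1/64 - 348/(1/118) = -1625/32 - 348/((1/118)*1) = -1625/32 - 348/1/118 = -1625/32 - 348*118 = -1625/32 - 41064 = -1315673/32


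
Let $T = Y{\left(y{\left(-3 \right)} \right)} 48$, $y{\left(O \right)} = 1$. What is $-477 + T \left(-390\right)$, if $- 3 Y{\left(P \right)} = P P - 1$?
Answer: $-477$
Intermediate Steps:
$Y{\left(P \right)} = \frac{1}{3} - \frac{P^{2}}{3}$ ($Y{\left(P \right)} = - \frac{P P - 1}{3} = - \frac{P^{2} - 1}{3} = - \frac{-1 + P^{2}}{3} = \frac{1}{3} - \frac{P^{2}}{3}$)
$T = 0$ ($T = \left(\frac{1}{3} - \frac{1^{2}}{3}\right) 48 = \left(\frac{1}{3} - \frac{1}{3}\right) 48 = 0 \cdot 48 = 0$)
$-477 + T \left(-390\right) = -477 + 0 \left(-390\right) = -477 + 0 = -477$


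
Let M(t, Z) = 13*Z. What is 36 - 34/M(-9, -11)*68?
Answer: 7460/143 ≈ 52.168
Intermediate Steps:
36 - 34/M(-9, -11)*68 = 36 - 34/(13*(-11))*68 = 36 - 34/(-143)*68 = 36 - 34*(-1/143)*68 = 36 + (34/143)*68 = 36 + 2312/143 = 7460/143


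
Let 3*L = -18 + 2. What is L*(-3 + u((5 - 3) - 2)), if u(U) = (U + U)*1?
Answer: 16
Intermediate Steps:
u(U) = 2*U (u(U) = (2*U)*1 = 2*U)
L = -16/3 (L = (-18 + 2)/3 = (⅓)*(-16) = -16/3 ≈ -5.3333)
L*(-3 + u((5 - 3) - 2)) = -16*(-3 + 2*((5 - 3) - 2))/3 = -16*(-3 + 2*(2 - 2))/3 = -16*(-3 + 2*0)/3 = -16*(-3 + 0)/3 = -16/3*(-3) = 16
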